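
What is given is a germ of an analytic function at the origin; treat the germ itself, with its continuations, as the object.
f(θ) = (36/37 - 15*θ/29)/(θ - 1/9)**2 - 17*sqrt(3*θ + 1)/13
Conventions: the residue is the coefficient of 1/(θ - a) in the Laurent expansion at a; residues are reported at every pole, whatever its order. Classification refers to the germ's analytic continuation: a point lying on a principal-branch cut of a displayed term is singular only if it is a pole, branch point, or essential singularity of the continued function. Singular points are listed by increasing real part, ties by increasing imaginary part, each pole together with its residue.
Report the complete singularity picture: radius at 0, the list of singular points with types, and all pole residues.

Denominator factor (θ - 1/9)^2: pole of order 2 at 1/9, modulus 1/9.
Branch term (-17/13)*sqrt(1 - θ/(-1/3)): its argument vanishes at θ = -1/3, a square-root branch point, modulus 1/3.
The radius of convergence is the smallest modulus among the singular points: 1/9.
The branch term is analytic at 1/9 and contributes nothing to the residue; only the rational part matters.
At the order-2 pole 1/9 set g(θ) = (θ - (1/9))^2*(rational part) = 36/37 - 15*θ/29.
Order-2 pole: residue = g'(a); g'(1/9) = -15/29, so the residue is -15/29.
List the singular points by increasing real part (a conjugate pair: the negative imaginary part first).

Radius of convergence at 0: 1/9.
At -1/3: an algebraic (square-root) branch point.
At 1/9: a pole of order 2; residue -15/29.


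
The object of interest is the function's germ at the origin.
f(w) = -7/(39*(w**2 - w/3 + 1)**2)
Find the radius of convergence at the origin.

The radius of convergence is 1.

Denominator factor (w**2 - w/3 + 1)^2: discriminant -35/9, complex-conjugate roots (1/6) + ((1/6)*sqrt(35))*i and (1/6) - ((1/6)*sqrt(35))*i; poles of order 2, moduli 1 and 1.
The radius of convergence is the smallest modulus among the singular points: 1.


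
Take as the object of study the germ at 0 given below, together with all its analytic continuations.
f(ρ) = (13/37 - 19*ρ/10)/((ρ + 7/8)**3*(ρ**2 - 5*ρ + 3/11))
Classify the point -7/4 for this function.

Denominator factors: ρ**2 - 5*ρ + 3/11 = 2127/176 at ρ = -7/4; ρ + 7/8 = -7/8 at ρ = -7/4 — none vanishes.
So the germ continues analytically to -7/4.

The point is a regular point.


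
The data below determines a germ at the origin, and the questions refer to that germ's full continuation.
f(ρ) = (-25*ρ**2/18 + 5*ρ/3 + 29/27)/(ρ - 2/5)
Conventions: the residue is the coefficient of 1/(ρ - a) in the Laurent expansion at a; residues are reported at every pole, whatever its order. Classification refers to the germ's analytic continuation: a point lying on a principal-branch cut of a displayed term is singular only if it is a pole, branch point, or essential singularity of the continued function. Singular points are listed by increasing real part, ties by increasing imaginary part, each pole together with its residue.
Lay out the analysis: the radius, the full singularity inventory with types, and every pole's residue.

Denominator factor (ρ - 2/5): pole of order 1 at 2/5, modulus 2/5.
The radius of convergence is the smallest modulus among the singular points: 2/5.
At the order-1 pole 2/5 set g(ρ) = (ρ - (2/5))*f(ρ) = -25*ρ**2/18 + 5*ρ/3 + 29/27.
Simple pole: residue = g(a) at a = 2/5, which is 41/27.

Radius of convergence at 0: 2/5.
At 2/5: a pole of order 1; residue 41/27.


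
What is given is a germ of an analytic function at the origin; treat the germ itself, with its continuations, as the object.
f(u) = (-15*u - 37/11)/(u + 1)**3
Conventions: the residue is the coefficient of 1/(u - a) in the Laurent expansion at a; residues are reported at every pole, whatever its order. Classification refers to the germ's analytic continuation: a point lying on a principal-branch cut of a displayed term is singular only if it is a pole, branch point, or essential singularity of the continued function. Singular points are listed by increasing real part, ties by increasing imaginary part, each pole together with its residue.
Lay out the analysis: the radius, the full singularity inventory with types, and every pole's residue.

Denominator factor (u + 1)^3: pole of order 3 at -1, modulus 1.
The radius of convergence is the smallest modulus among the singular points: 1.
At the order-3 pole -1 set g(u) = (u - (-1))^3*f(u) = -15*u - 37/11.
Order-3 pole: residue = g''(a)/2; g''(-1) = 0, so the residue is 0.

Radius of convergence at 0: 1.
At -1: a pole of order 3; residue 0.


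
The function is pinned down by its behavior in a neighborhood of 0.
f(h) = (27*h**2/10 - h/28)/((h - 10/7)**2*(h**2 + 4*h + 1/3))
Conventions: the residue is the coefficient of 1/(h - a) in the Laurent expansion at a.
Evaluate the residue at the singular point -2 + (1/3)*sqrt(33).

The factor h**2 + 4*h + 1/3 splits as (h - a)(h - a') with a = -2 + (1/3)*sqrt(33), a' = -2 - (1/3)*sqrt(33). At the order-1 pole a set g(h) = (h - a)*f(h) = [(27*h**2/10 - h/28)/(h - 10/7)**2] / (h - a').
Simple pole: residue = g(a) at a = -2 + (1/3)*sqrt(33), which is -2132655/11309768 + (5174421/155509310)*sqrt(33).

The residue is -2132655/11309768 + (5174421/155509310)*sqrt(33).


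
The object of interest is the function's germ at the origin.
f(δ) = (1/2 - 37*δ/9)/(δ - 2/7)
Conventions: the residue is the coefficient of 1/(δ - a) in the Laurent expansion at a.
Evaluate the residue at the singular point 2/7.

At the order-1 pole 2/7 set g(δ) = (δ - (2/7))*f(δ) = 1/2 - 37*δ/9.
Simple pole: residue = g(a) at a = 2/7, which is -85/126.

The residue is -85/126.


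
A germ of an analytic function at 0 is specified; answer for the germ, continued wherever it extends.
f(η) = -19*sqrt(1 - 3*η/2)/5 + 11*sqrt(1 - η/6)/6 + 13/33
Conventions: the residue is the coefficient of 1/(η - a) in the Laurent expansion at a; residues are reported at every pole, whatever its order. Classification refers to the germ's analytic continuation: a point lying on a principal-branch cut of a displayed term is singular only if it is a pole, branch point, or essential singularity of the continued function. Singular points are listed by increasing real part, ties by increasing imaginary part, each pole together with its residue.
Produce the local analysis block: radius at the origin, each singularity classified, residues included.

Branch term (-19/5)*sqrt(1 - η/(2/3)): its argument vanishes at η = 2/3, a square-root branch point, modulus 2/3.
Branch term (11/6)*sqrt(1 - η/(6)): its argument vanishes at η = 6, a square-root branch point, modulus 6.
The radius of convergence is the smallest modulus among the singular points: 2/3.
List the singular points by increasing real part (a conjugate pair: the negative imaginary part first).

Radius of convergence at 0: 2/3.
At 2/3: an algebraic (square-root) branch point.
At 6: an algebraic (square-root) branch point.


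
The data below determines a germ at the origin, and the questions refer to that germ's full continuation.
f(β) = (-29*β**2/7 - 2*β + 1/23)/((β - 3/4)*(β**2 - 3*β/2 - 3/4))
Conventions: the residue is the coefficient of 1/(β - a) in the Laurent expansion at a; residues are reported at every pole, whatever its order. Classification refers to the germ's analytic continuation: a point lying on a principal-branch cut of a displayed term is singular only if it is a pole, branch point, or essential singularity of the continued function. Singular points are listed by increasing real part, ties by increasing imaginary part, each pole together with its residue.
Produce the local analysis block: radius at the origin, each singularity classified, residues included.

Denominator factor (β**2 - 3*β/2 - 3/4): discriminant 21/4, real irrational roots 3/4 + (1/4)*sqrt(21) and 3/4 - (1/4)*sqrt(21); poles of order 1, moduli 3/4 + (1/4)*sqrt(21) and -3/4 + (1/4)*sqrt(21).
Denominator factor (β - 3/4): pole of order 1 at 3/4, modulus 3/4.
The radius of convergence is the smallest modulus among the singular points: -3/4 + (1/4)*sqrt(21).
The factor β**2 - 3*β/2 - 3/4 splits as (β - a)(β - a') with a = 3/4 - (1/4)*sqrt(21), a' = 3/4 + (1/4)*sqrt(21). At the order-1 pole a set g(β) = (β - a)*f(β) = [(-29*β**2/7 - 2*β + 1/23)/(β - 3/4)] / (β - a').
Simple pole: residue = g(a) at a = 3/4 - (1/4)*sqrt(21), which is -11881/3381 + (115/147)*sqrt(21).
At the order-1 pole 3/4 set g(β) = (β - (3/4))*f(β) = (-29*β**2/7 - 2*β + 1/23)/(β**2 - 3*β/2 - 3/4).
Simple pole: residue = g(a) at a = 3/4, which is 9755/3381.
The factor β**2 - 3*β/2 - 3/4 splits as (β - a)(β - a') with a = 3/4 + (1/4)*sqrt(21), a' = 3/4 - (1/4)*sqrt(21). At the order-1 pole a set g(β) = (β - a)*f(β) = [(-29*β**2/7 - 2*β + 1/23)/(β - 3/4)] / (β - a').
Simple pole: residue = g(a) at a = 3/4 + (1/4)*sqrt(21), which is -11881/3381 - (115/147)*sqrt(21).
List the singular points by increasing real part (a conjugate pair: the negative imaginary part first).

Radius of convergence at 0: -3/4 + (1/4)*sqrt(21).
At 3/4 - (1/4)*sqrt(21): a pole of order 1; residue -11881/3381 + (115/147)*sqrt(21).
At 3/4: a pole of order 1; residue 9755/3381.
At 3/4 + (1/4)*sqrt(21): a pole of order 1; residue -11881/3381 - (115/147)*sqrt(21).


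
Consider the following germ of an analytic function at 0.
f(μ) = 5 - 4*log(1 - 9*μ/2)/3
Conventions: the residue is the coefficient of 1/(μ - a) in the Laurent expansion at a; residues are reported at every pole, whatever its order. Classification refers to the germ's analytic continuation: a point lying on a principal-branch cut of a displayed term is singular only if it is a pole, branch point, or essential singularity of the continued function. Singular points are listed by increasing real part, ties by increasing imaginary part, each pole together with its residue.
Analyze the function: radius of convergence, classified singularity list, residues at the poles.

Radius of convergence at 0: 2/9.
At 2/9: a logarithmic branch point.

Branch term (-4/3)*log(1 - μ/(2/9)): its argument vanishes at μ = 2/9, a logarithmic branch point, modulus 2/9.
The radius of convergence is the smallest modulus among the singular points: 2/9.


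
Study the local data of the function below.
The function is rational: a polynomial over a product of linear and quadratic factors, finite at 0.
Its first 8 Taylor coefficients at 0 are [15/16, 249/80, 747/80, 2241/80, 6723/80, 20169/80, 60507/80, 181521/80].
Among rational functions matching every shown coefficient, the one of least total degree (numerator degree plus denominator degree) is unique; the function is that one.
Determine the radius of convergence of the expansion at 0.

The radius of convergence is 1/3.

No rational of total degree below 2 reproduces all 8 coefficients; solving the [1/1] Pade equations on them gives f(ε) = (-ε/10 - 5/16)/(ε - 1/3), whose expansion matches every shown term.
Denominator factor (ε - 1/3): pole of order 1 at 1/3, modulus 1/3.
The radius of convergence is the smallest modulus among the singular points: 1/3.


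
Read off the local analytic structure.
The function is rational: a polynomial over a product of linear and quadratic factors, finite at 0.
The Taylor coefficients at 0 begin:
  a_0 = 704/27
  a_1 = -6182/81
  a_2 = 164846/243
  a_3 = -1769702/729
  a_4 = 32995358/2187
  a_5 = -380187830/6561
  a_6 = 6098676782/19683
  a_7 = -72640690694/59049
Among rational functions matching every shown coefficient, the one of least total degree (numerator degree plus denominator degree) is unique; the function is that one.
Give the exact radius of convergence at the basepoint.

No rational of total degree below 4 reproduces all 8 coefficients; solving the [1/3] Pade equations on them gives f(φ) = (-5*φ/8 - 4/9)/((φ - 3/11)*(φ + 1/4)**2), whose expansion matches every shown term.
Denominator factor (φ - 3/11): pole of order 1 at 3/11, modulus 3/11.
Denominator factor (φ + 1/4)^2: pole of order 2 at -1/4, modulus 1/4.
The radius of convergence is the smallest modulus among the singular points: 1/4.

The radius of convergence is 1/4.


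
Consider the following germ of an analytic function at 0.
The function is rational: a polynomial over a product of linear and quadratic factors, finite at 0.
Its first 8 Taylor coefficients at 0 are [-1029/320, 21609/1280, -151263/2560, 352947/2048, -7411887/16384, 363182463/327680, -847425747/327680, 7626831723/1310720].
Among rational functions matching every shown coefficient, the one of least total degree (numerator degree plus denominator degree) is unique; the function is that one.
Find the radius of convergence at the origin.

The radius of convergence is 4/7.

No rational of total degree below 3 reproduces all 8 coefficients; solving the [0/3] Pade equations on them gives f(α) = -3/(5*(α + 4/7)**3), whose expansion matches every shown term.
Denominator factor (α + 4/7)^3: pole of order 3 at -4/7, modulus 4/7.
The radius of convergence is the smallest modulus among the singular points: 4/7.


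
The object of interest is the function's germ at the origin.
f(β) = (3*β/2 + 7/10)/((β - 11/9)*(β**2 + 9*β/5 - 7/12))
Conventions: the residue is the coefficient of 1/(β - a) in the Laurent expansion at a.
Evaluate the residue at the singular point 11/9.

At the order-1 pole 11/9 set g(β) = (β - (11/9))*f(β) = (3*β/2 + 7/10)/(β**2 + 9*β/5 - 7/12).
Simple pole: residue = g(a) at a = 11/9, which is 4104/5039.

The residue is 4104/5039.


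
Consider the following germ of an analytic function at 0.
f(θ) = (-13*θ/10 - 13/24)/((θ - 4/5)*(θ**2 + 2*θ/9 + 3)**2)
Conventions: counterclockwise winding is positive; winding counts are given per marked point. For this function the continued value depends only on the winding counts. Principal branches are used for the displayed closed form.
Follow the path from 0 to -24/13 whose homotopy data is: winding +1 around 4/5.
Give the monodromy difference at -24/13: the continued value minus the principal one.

Continued minus principal equals 0.

The function is rational, hence single-valued: continuing it around any pole returns the same value, so the difference is 0.


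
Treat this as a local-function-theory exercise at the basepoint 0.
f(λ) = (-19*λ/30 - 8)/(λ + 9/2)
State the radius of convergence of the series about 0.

Denominator factor (λ + 9/2): pole of order 1 at -9/2, modulus 9/2.
The radius of convergence is the smallest modulus among the singular points: 9/2.

The radius of convergence is 9/2.


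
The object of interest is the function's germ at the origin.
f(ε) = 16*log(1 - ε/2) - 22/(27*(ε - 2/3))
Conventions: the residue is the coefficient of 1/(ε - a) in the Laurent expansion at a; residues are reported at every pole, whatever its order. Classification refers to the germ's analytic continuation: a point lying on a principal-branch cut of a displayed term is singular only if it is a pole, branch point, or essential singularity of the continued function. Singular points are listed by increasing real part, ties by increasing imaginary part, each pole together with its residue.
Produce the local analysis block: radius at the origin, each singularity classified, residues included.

Radius of convergence at 0: 2/3.
At 2/3: a pole of order 1; residue -22/27.
At 2: a logarithmic branch point.

Denominator factor (ε - 2/3): pole of order 1 at 2/3, modulus 2/3.
Branch term (16)*log(1 - ε/(2)): its argument vanishes at ε = 2, a logarithmic branch point, modulus 2.
The radius of convergence is the smallest modulus among the singular points: 2/3.
The branch term is analytic at 2/3 and contributes nothing to the residue; only the rational part matters.
At the order-1 pole 2/3 set g(ε) = (ε - (2/3))*(rational part) = -22/27.
Simple pole: residue = g(a) at a = 2/3, which is -22/27.
List the singular points by increasing real part (a conjugate pair: the negative imaginary part first).


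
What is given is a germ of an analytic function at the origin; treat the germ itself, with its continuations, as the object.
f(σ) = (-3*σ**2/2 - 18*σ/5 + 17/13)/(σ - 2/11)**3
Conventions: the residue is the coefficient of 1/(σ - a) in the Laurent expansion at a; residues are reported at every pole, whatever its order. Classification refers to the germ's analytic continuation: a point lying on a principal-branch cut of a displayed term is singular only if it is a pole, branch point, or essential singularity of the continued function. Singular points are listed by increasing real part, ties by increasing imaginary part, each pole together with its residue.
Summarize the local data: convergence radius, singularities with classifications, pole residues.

Denominator factor (σ - 2/11)^3: pole of order 3 at 2/11, modulus 2/11.
The radius of convergence is the smallest modulus among the singular points: 2/11.
At the order-3 pole 2/11 set g(σ) = (σ - (2/11))^3*f(σ) = -3*σ**2/2 - 18*σ/5 + 17/13.
Order-3 pole: residue = g''(a)/2; g''(2/11) = -3, so the residue is -3/2.

Radius of convergence at 0: 2/11.
At 2/11: a pole of order 3; residue -3/2.


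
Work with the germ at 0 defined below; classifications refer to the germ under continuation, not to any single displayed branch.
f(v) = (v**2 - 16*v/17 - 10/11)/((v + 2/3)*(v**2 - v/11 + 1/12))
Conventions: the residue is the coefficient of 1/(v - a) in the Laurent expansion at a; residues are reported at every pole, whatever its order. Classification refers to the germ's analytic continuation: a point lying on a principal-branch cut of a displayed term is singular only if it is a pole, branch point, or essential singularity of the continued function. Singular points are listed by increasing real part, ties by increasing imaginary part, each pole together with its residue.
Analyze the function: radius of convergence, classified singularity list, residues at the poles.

Denominator factor (v**2 - v/11 + 1/12): discriminant -118/363, complex-conjugate roots (1/22) + ((1/66)*sqrt(354))*i and (1/22) - ((1/66)*sqrt(354))*i; poles of order 1, moduli (1/6)*sqrt(3) and (1/6)*sqrt(3).
Denominator factor (v + 2/3): pole of order 1 at -2/3, modulus 2/3.
The radius of convergence is the smallest modulus among the singular points: (1/6)*sqrt(3).
At the order-1 pole -2/3 set g(v) = (v - (-2/3))*f(v) = (v**2 - 16*v/17 - 10/11)/(v**2 - v/11 + 1/12).
Simple pole: residue = g(a) at a = -2/3, which is 1096/3961.
The factor v**2 - v/11 + 1/12 splits as (v - a)(v - a') with a = (1/22) - ((1/66)*sqrt(354))*i, a' = (1/22) + ((1/66)*sqrt(354))*i. At the order-1 pole a set g(v) = (v - a)*f(v) = [(v**2 - 16*v/17 - 10/11)/(v + 2/3)] / (v - a').
Simple pole: residue = g(a) at a = (1/22) - ((1/66)*sqrt(354))*i, which is (2865/7922) - ((118979/934796)*sqrt(354))*i.
The factor v**2 - v/11 + 1/12 splits as (v - a)(v - a') with a = (1/22) + ((1/66)*sqrt(354))*i, a' = (1/22) - ((1/66)*sqrt(354))*i. At the order-1 pole a set g(v) = (v - a)*f(v) = [(v**2 - 16*v/17 - 10/11)/(v + 2/3)] / (v - a').
Simple pole: residue = g(a) at a = (1/22) + ((1/66)*sqrt(354))*i, which is (2865/7922) + ((118979/934796)*sqrt(354))*i.
List the singular points by increasing real part (a conjugate pair: the negative imaginary part first).

Radius of convergence at 0: (1/6)*sqrt(3).
At -2/3: a pole of order 1; residue 1096/3961.
At (1/22) - ((1/66)*sqrt(354))*i: a pole of order 1; residue (2865/7922) - ((118979/934796)*sqrt(354))*i.
At (1/22) + ((1/66)*sqrt(354))*i: a pole of order 1; residue (2865/7922) + ((118979/934796)*sqrt(354))*i.


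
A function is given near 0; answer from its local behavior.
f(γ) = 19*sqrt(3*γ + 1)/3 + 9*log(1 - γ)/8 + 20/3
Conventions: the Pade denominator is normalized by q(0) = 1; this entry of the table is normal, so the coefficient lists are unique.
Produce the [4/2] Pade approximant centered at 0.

Taylor coefficients needed (expand at 0): a_0 = 13, a_1 = 67/8, a_2 = -123/16, a_3 = 165/16, a_4 = -2601/128, a_5 = 53577/1280, a_6 = -97149/1024.
Write the denominator as Q(γ) = 1 + q1*γ + q2*γ^2. Requiring Q*f - P = O(γ^7) with deg P <= 4 kills the coefficients of γ^5..γ^6 in Q*f:
  γ^5: a_5 + q1*a_4 + q2*a_3 = 0, i.e. 53577/1280 + (-2601/128)*q1 + (165/16)*q2 = 0.
  γ^6: a_6 + q1*a_5 + q2*a_4 = 0, i.e. -97149/1024 + (53577/1280)*q1 + (-2601/128)*q2 = 0.
Solving this linear system: q1 = 2326897/341070, q2 = 21337921/2273800.
The numerator is Q*f truncated at degree 4: P0 = a_0 = 13; P1 = a_1 + q1*a_0 = 132424489/1364280; P2 = a_2 + q1*a_1 + q2*a_0 = 584747327/3410700; P3 = a_3 + q1*a_2 + q2*a_1 = 663201437/18190400; P4 = a_4 + q1*a_3 + q2*a_2 = -100530851/4547600.

The Pade approximant has numerator coefficients [13, 132424489/1364280, 584747327/3410700, 663201437/18190400, -100530851/4547600]; denominator coefficients [1, 2326897/341070, 21337921/2273800].


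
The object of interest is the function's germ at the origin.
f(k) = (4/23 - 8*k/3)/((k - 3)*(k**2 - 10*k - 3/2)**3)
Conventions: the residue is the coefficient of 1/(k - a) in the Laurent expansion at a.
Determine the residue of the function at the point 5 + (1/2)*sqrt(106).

The factor k**2 - 10*k - 3/2 splits as (k - a)(k - a') with a = 5 + (1/2)*sqrt(106), a' = 5 - (1/2)*sqrt(106). At the order-3 pole a set g(k) = (k - a)^3*f(k) = [(4/23 - 8*k/3)/(k - 3)] / (k - a')^3.
Order-3 pole: residue = g''(a)/2; g''(5 + (1/2)*sqrt(106)) = -32/46575 + (118396/6933946275)*sqrt(106), so the residue is -16/46575 + (59198/6933946275)*sqrt(106).

The residue is -16/46575 + (59198/6933946275)*sqrt(106).


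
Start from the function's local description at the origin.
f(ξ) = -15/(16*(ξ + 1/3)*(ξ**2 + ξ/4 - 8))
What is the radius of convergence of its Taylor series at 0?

The radius of convergence is 1/3.

Denominator factor (ξ**2 + ξ/4 - 8): discriminant 513/16, real irrational roots -1/8 + (3/8)*sqrt(57) and -1/8 - (3/8)*sqrt(57); poles of order 1, moduli -1/8 + (3/8)*sqrt(57) and 1/8 + (3/8)*sqrt(57).
Denominator factor (ξ + 1/3): pole of order 1 at -1/3, modulus 1/3.
The radius of convergence is the smallest modulus among the singular points: 1/3.


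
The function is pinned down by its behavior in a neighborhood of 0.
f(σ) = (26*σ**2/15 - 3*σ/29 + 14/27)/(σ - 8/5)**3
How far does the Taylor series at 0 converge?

Denominator factor (σ - 8/5)^3: pole of order 3 at 8/5, modulus 8/5.
The radius of convergence is the smallest modulus among the singular points: 8/5.

The radius of convergence is 8/5.


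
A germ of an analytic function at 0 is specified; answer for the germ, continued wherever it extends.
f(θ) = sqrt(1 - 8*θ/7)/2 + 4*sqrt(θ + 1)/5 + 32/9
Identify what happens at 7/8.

The point is an algebraic (square-root) branch point.

The term (1/2)*sqrt(1 - θ/(7/8)) has argument 1 - 7/8/(7/8) = 0 at 7/8: a square-root (algebraic, two-sheeted) branch point; the remaining terms are analytic or single-valued there.


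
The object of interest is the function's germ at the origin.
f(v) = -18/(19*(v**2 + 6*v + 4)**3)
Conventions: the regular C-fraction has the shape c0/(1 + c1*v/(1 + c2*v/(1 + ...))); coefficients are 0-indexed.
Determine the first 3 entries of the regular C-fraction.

The regular C-fraction coefficients are [-9/608, 9/2, -5/3].

Taylor coefficients (expand at 0): a_0 = -9/608, a_1 = 81/1216, a_2 = -459/2432.
c0 = a_0 = -9/608. Peel one level at a time: if S = 1 + c*v/S' with S'(0) = 1, then c is the v-coefficient of S and S' = c*v/(S - 1).
S_1 = c0/f = 1 + (9/2)*v + (15/2)*v^2 + ...; c1 = 9/2.
S_2 = c1*v/(S_1 - 1) = 1 + (-5/3)*v + ...; c2 = -5/3.


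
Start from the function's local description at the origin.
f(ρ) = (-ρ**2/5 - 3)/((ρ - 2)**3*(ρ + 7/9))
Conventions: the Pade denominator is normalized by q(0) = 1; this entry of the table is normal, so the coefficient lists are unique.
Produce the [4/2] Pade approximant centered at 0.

The Pade approximant has numerator coefficients [27/56, 5380941/14090504, 247845809/986335280, 464915057/3945341120, 235064701/4734409344]; denominator coefficients [1, 128221955/221925438, -1190131315/1331552628].

Taylor coefficients needed (expand at 0): a_0 = 27/56, a_1 = 81/784, a_2 = 8541/13720, a_3 = -57429/384160, a_4 = 1489617/2151296, a_5 = -16073433/30118144, a_6 = 195485265/210827008.
Write the denominator as Q(ρ) = 1 + q1*ρ + q2*ρ^2. Requiring Q*f - P = O(ρ^7) with deg P <= 4 kills the coefficients of ρ^5..ρ^6 in Q*f:
  ρ^5: a_5 + q1*a_4 + q2*a_3 = 0, i.e. -16073433/30118144 + (1489617/2151296)*q1 + (-57429/384160)*q2 = 0.
  ρ^6: a_6 + q1*a_5 + q2*a_4 = 0, i.e. 195485265/210827008 + (-16073433/30118144)*q1 + (1489617/2151296)*q2 = 0.
Solving this linear system: q1 = 128221955/221925438, q2 = -1190131315/1331552628.
The numerator is Q*f truncated at degree 4: P0 = a_0 = 27/56; P1 = a_1 + q1*a_0 = 5380941/14090504; P2 = a_2 + q1*a_1 + q2*a_0 = 247845809/986335280; P3 = a_3 + q1*a_2 + q2*a_1 = 464915057/3945341120; P4 = a_4 + q1*a_3 + q2*a_2 = 235064701/4734409344.


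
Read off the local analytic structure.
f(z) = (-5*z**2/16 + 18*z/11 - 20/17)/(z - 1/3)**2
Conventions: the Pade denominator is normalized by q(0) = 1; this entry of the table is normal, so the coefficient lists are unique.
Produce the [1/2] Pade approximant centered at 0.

The Pade approximant has numerator coefficients [-180/17, 7729236/380633]; denominator coefficients [1, -451701/69206, 24721333/2214592].

Taylor coefficients needed (expand at 0): a_0 = -180/17, a_1 = -9126/187, a_2 = -599391/2992, a_3 = -1141101/1496.
Write the denominator as Q(z) = 1 + q1*z + q2*z^2. Requiring Q*f - P = O(z^4) with deg P <= 1 kills the coefficients of z^2..z^3 in Q*f:
  z^2: a_2 + q1*a_1 + q2*a_0 = 0, i.e. -599391/2992 + (-9126/187)*q1 + (-180/17)*q2 = 0.
  z^3: a_3 + q1*a_2 + q2*a_1 = 0, i.e. -1141101/1496 + (-599391/2992)*q1 + (-9126/187)*q2 = 0.
Solving this linear system: q1 = -451701/69206, q2 = 24721333/2214592.
The numerator is Q*f truncated at degree 1: P0 = a_0 = -180/17; P1 = a_1 + q1*a_0 = 7729236/380633.


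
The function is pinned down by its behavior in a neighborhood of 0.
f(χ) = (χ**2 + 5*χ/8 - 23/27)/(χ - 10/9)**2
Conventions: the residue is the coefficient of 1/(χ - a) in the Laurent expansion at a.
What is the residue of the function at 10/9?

The residue is 205/72.

At the order-2 pole 10/9 set g(χ) = (χ - (10/9))^2*f(χ) = χ**2 + 5*χ/8 - 23/27.
Order-2 pole: residue = g'(a); g'(10/9) = 205/72, so the residue is 205/72.


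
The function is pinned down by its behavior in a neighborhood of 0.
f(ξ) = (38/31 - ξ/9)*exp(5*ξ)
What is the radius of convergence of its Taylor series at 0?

The factor exp(5*ξ) is entire and contributes no finite singular point.
The polynomial part has no poles.
No finite singular points: the Taylor series at 0 converges everywhere.

The radius of convergence is infinite.


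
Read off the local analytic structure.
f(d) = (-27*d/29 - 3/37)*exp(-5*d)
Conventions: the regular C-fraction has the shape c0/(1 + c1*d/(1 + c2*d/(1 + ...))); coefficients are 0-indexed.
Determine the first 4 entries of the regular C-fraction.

Taylor coefficients (expand at 0): a_0 = -3/37, a_1 = -564/1073, a_2 = 7815/2146, a_3 = -10675/1073.
c0 = a_0 = -3/37. Peel one level at a time: if S = 1 + c*d/S' with S'(0) = 1, then c is the d-coefficient of S and S' = c*d/(S - 1).
S_1 = c0/f = 1 + (-188/29)*d + (146233/1682)*d^2 + ...; c1 = -188/29.
S_2 = c1*d/(S_1 - 1) = 1 + (146233/10904)*d + (12330475/424128)*d^2 + ...; c2 = 146233/10904.
S_3 = c2*d/(S_2 - 1) = 1 + (-357583775/164950824)*d + ...; c3 = -357583775/164950824.

The regular C-fraction coefficients are [-3/37, -188/29, 146233/10904, -357583775/164950824].


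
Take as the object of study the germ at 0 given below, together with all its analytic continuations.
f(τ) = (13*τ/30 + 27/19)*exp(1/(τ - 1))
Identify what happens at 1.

The point is an essential singularity.

The exponent 1/(τ - (1)) has a pole at 1, so exp(1/(τ - (1))) takes every nonzero value near it: an essential singularity (not a pole of any order).


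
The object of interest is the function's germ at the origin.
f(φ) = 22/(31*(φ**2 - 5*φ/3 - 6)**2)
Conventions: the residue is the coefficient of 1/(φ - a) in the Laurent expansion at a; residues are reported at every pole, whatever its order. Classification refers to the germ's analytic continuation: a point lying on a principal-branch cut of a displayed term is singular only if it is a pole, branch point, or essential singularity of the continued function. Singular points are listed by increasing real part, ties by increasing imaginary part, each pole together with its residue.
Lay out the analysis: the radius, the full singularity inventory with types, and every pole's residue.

Radius of convergence at 0: -5/6 + (1/6)*sqrt(241).
At 5/6 - (1/6)*sqrt(241): a pole of order 2; residue (1188/1800511)*sqrt(241).
At 5/6 + (1/6)*sqrt(241): a pole of order 2; residue -(1188/1800511)*sqrt(241).

Denominator factor (φ**2 - 5*φ/3 - 6)^2: discriminant 241/9, real irrational roots 5/6 + (1/6)*sqrt(241) and 5/6 - (1/6)*sqrt(241); poles of order 2, moduli 5/6 + (1/6)*sqrt(241) and -5/6 + (1/6)*sqrt(241).
The radius of convergence is the smallest modulus among the singular points: -5/6 + (1/6)*sqrt(241).
The factor φ**2 - 5*φ/3 - 6 splits as (φ - a)(φ - a') with a = 5/6 - (1/6)*sqrt(241), a' = 5/6 + (1/6)*sqrt(241). At the order-2 pole a set g(φ) = (φ - a)^2*f(φ) = [22/31] / (φ - a')^2.
Order-2 pole: residue = g'(a); g'(5/6 - (1/6)*sqrt(241)) = (1188/1800511)*sqrt(241), so the residue is (1188/1800511)*sqrt(241).
The factor φ**2 - 5*φ/3 - 6 splits as (φ - a)(φ - a') with a = 5/6 + (1/6)*sqrt(241), a' = 5/6 - (1/6)*sqrt(241). At the order-2 pole a set g(φ) = (φ - a)^2*f(φ) = [22/31] / (φ - a')^2.
Order-2 pole: residue = g'(a); g'(5/6 + (1/6)*sqrt(241)) = -(1188/1800511)*sqrt(241), so the residue is -(1188/1800511)*sqrt(241).
List the singular points by increasing real part (a conjugate pair: the negative imaginary part first).


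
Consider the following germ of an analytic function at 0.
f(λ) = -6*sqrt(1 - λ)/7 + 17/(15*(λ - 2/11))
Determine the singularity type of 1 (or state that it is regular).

The term (-6/7)*sqrt(1 - λ/(1)) has argument 1 - 1/(1) = 0 at 1: a square-root (algebraic, two-sheeted) branch point; the remaining terms are analytic or single-valued there.

The point is an algebraic (square-root) branch point.


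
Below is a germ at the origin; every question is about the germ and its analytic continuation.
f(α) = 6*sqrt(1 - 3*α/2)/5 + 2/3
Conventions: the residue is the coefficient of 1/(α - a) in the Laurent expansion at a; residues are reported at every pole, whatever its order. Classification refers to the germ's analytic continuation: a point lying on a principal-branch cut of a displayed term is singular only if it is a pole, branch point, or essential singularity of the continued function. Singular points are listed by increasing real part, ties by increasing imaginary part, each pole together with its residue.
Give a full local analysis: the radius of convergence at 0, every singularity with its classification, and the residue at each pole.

Radius of convergence at 0: 2/3.
At 2/3: an algebraic (square-root) branch point.

Branch term (6/5)*sqrt(1 - α/(2/3)): its argument vanishes at α = 2/3, a square-root branch point, modulus 2/3.
The radius of convergence is the smallest modulus among the singular points: 2/3.


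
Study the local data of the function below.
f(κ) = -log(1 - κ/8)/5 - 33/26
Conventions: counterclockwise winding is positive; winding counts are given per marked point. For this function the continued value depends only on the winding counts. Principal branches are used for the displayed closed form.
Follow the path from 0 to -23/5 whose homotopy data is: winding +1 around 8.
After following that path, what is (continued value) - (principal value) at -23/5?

Continued minus principal equals -(2/5)*pi*i.

The rational part is single-valued and drops out of the difference; each branch term changes only by its own monodromy.
(-1/5)*log(1 - κ/(8)): each positive loop around 8 adds 2*pi*i to the log, so winding +1 contributes (-1/5)*(1)*2*pi*i = -(2/5)*pi*i.
Summing the contributions at κ = -23/5 gives -(2/5)*pi*i.


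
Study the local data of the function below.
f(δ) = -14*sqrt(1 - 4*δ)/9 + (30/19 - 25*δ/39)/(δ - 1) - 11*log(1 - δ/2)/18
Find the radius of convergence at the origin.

Denominator factor (δ - 1): pole of order 1 at 1, modulus 1.
Branch term (-11/18)*log(1 - δ/(2)): its argument vanishes at δ = 2, a logarithmic branch point, modulus 2.
Branch term (-14/9)*sqrt(1 - δ/(1/4)): its argument vanishes at δ = 1/4, a square-root branch point, modulus 1/4.
The radius of convergence is the smallest modulus among the singular points: 1/4.

The radius of convergence is 1/4.


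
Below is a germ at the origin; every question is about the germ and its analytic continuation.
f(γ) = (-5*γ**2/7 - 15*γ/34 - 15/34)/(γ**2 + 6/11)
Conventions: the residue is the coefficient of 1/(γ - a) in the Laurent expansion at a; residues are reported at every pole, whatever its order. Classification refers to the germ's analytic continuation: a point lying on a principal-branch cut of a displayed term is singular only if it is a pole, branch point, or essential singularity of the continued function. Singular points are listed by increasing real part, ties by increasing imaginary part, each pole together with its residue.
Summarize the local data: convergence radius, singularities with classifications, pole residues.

Radius of convergence at 0: (1/11)*sqrt(66).
At -((1/11)*sqrt(66))*i: a pole of order 1; residue (-15/68) - ((45/10472)*sqrt(66))*i.
At ((1/11)*sqrt(66))*i: a pole of order 1; residue (-15/68) + ((45/10472)*sqrt(66))*i.

Denominator factor (γ**2 + 6/11): discriminant -24/11, complex-conjugate roots ((1/11)*sqrt(66))*i and -((1/11)*sqrt(66))*i; poles of order 1, moduli (1/11)*sqrt(66) and (1/11)*sqrt(66).
The radius of convergence is the smallest modulus among the singular points: (1/11)*sqrt(66).
The factor γ**2 + 6/11 splits as (γ - a)(γ - a') with a = -((1/11)*sqrt(66))*i, a' = ((1/11)*sqrt(66))*i. At the order-1 pole a set g(γ) = (γ - a)*f(γ) = [-5*γ**2/7 - 15*γ/34 - 15/34] / (γ - a').
Simple pole: residue = g(a) at a = -((1/11)*sqrt(66))*i, which is (-15/68) - ((45/10472)*sqrt(66))*i.
The factor γ**2 + 6/11 splits as (γ - a)(γ - a') with a = ((1/11)*sqrt(66))*i, a' = -((1/11)*sqrt(66))*i. At the order-1 pole a set g(γ) = (γ - a)*f(γ) = [-5*γ**2/7 - 15*γ/34 - 15/34] / (γ - a').
Simple pole: residue = g(a) at a = ((1/11)*sqrt(66))*i, which is (-15/68) + ((45/10472)*sqrt(66))*i.
List the singular points by increasing real part (a conjugate pair: the negative imaginary part first).


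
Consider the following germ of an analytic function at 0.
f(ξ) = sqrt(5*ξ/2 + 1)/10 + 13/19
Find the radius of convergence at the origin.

The radius of convergence is 2/5.

Branch term (1/10)*sqrt(1 - ξ/(-2/5)): its argument vanishes at ξ = -2/5, a square-root branch point, modulus 2/5.
The radius of convergence is the smallest modulus among the singular points: 2/5.


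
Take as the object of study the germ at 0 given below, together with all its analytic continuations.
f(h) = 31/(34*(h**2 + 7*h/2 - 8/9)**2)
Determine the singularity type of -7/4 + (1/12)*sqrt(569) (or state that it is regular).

The point is a pole of order 2.

The denominator factor h**2 + 7*h/2 - 8/9 vanishes at -7/4 + (1/12)*sqrt(569) and appears to the power 2; the numerator there equals 31/34, nonzero, and no other factor vanishes.
Hence a pole whose order is the multiplicity, 2.


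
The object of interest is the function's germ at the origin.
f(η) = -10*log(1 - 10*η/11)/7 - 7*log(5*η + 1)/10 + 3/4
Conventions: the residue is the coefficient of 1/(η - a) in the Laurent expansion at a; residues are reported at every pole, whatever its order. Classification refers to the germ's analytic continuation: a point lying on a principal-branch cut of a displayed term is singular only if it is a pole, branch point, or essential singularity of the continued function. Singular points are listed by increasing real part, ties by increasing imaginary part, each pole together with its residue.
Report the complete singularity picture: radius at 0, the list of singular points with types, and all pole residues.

Radius of convergence at 0: 1/5.
At -1/5: a logarithmic branch point.
At 11/10: a logarithmic branch point.

Branch term (-10/7)*log(1 - η/(11/10)): its argument vanishes at η = 11/10, a logarithmic branch point, modulus 11/10.
Branch term (-7/10)*log(1 - η/(-1/5)): its argument vanishes at η = -1/5, a logarithmic branch point, modulus 1/5.
The radius of convergence is the smallest modulus among the singular points: 1/5.
List the singular points by increasing real part (a conjugate pair: the negative imaginary part first).


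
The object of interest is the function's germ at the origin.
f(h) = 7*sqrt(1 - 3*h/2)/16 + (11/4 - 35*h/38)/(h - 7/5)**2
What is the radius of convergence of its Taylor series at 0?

Denominator factor (h - 7/5)^2: pole of order 2 at 7/5, modulus 7/5.
Branch term (7/16)*sqrt(1 - h/(2/3)): its argument vanishes at h = 2/3, a square-root branch point, modulus 2/3.
The radius of convergence is the smallest modulus among the singular points: 2/3.

The radius of convergence is 2/3.


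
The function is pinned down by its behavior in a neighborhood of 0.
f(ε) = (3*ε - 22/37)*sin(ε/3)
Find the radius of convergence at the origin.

The factor sin(ε/3) is entire and contributes no finite singular point.
The polynomial part has no poles.
No finite singular points: the Taylor series at 0 converges everywhere.

The radius of convergence is infinite.


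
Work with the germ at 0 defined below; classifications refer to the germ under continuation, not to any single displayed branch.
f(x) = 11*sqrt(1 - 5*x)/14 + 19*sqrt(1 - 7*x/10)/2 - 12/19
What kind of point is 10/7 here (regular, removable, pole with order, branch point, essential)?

The term (19/2)*sqrt(1 - x/(10/7)) has argument 1 - 10/7/(10/7) = 0 at 10/7: a square-root (algebraic, two-sheeted) branch point; the remaining terms are analytic or single-valued there.

The point is an algebraic (square-root) branch point.


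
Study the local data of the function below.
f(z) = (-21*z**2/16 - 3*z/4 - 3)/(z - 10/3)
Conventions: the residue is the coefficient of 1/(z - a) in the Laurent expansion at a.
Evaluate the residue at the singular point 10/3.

The residue is -241/12.

At the order-1 pole 10/3 set g(z) = (z - (10/3))*f(z) = -21*z**2/16 - 3*z/4 - 3.
Simple pole: residue = g(a) at a = 10/3, which is -241/12.


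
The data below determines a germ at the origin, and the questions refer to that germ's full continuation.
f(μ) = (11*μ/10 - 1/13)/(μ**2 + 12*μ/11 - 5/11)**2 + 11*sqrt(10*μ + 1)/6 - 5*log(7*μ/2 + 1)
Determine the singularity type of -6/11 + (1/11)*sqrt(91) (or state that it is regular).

The point is a pole of order 2.

The denominator factor μ**2 + 12*μ/11 - 5/11 vanishes at -6/11 + (1/11)*sqrt(91) and appears to the power 2; the numerator there equals -44/65 + (1/10)*sqrt(91), nonzero, and no other factor vanishes.
The branch terms are analytic at this point.
Hence a pole whose order is the multiplicity, 2.


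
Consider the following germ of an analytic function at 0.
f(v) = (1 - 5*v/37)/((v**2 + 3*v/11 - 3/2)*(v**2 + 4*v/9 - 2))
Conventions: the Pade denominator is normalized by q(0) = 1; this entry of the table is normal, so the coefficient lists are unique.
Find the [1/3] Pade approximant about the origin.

Taylor coefficients needed (expand at 0): a_0 = 1/3, a_1 = 985/10989, a_2 = 895649/2175822, a_3 = 40406987/215406378, a_4 = 17352951037/42650462844.
Write the denominator as Q(v) = 1 + q1*v + q2*v^2 + q3*v^3. Requiring Q*f - P = O(v^5) with deg P <= 1 kills the coefficients of v^2..v^4 in Q*f:
  v^2: a_2 + q1*a_1 + q2*a_0 = 0, i.e. 895649/2175822 + (985/10989)*q1 + (1/3)*q2 = 0.
  v^3: a_3 + q1*a_2 + q2*a_1 + q3*a_0 = 0, i.e. 40406987/215406378 + (895649/2175822)*q1 + (985/10989)*q2 + (1/3)*q3 = 0.
  v^4: a_4 + q1*a_3 + q2*a_2 + q3*a_1 = 0, i.e. 17352951037/42650462844 + (40406987/215406378)*q1 + (895649/2175822)*q2 + (985/10989)*q3 = 0.
Solving this linear system: q1 = -1091526946/244101429, q2 = -15852493/488202858, q3 = 3638103134/732304287.
The numerator is Q*f truncated at degree 1: P0 = a_0 = 1/3; P1 = a_1 + q1*a_0 = -383412233/273689481.

The Pade approximant has numerator coefficients [1/3, -383412233/273689481]; denominator coefficients [1, -1091526946/244101429, -15852493/488202858, 3638103134/732304287].
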